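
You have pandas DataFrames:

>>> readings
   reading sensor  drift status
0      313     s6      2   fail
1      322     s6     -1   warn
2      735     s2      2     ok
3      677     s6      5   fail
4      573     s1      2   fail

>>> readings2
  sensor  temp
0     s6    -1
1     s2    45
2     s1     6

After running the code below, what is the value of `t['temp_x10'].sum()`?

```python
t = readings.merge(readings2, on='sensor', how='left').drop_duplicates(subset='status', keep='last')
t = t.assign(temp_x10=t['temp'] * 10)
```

500

merge on 'sensor' (how='left') → 5 rows:
   reading sensor  drift status  temp
0      313     s6      2   fail    -1
1      322     s6     -1   warn    -1
2      735     s2      2     ok    45
3      677     s6      5   fail    -1
4      573     s1      2   fail     6
drop duplicate status (keep=last):
   reading sensor  drift status  temp
1      322     s6     -1   warn    -1
2      735     s2      2     ok    45
4      573     s1      2   fail     6
add column temp_x10 = t['temp'] * 10:
   reading sensor  drift status  temp  temp_x10
1      322     s6     -1   warn    -1       -10
2      735     s2      2     ok    45       450
4      573     s1      2   fail     6        60
sum of column 'temp_x10' → 500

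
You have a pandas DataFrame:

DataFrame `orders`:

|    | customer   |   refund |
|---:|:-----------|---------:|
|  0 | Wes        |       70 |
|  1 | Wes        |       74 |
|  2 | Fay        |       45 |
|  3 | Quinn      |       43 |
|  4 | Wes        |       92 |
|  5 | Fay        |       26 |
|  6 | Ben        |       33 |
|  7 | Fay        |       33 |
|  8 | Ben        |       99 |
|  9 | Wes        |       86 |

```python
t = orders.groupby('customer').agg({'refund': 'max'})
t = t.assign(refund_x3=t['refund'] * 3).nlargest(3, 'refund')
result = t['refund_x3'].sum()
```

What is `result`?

group by customer, max of refund:
          refund
customer        
Ben           99
Fay           45
Quinn         43
Wes           92
add column refund_x3 = t['refund'] * 3:
          refund  refund_x3
customer                   
Ben           99        297
Fay           45        135
Quinn         43        129
Wes           92        276
take 3 rows with largest refund:
          refund  refund_x3
customer                   
Ben           99        297
Wes           92        276
Fay           45        135
Reading off the sum of column 'refund_x3', we get 708.

708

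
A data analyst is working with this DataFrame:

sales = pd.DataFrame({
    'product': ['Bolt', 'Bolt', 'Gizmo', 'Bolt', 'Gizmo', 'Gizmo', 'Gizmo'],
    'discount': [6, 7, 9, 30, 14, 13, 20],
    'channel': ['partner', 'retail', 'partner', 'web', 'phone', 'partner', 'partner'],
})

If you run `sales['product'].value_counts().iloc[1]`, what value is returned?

3

value_counts of product:
product
Gizmo    4
Bolt     3
Name: count, dtype: int64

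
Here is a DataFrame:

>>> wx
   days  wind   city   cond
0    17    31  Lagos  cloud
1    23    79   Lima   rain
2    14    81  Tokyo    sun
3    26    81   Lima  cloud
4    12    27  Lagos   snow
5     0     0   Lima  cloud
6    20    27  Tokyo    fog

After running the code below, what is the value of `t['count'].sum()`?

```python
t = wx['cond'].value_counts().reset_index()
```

7

value_counts of cond:
cond
cloud    3
rain     1
sun      1
snow     1
fog      1
Name: count, dtype: int64
reset_index():
    cond  count
0  cloud      3
1   rain      1
2    sun      1
3   snow      1
4    fog      1
Finally, sum of column 'count' = 7.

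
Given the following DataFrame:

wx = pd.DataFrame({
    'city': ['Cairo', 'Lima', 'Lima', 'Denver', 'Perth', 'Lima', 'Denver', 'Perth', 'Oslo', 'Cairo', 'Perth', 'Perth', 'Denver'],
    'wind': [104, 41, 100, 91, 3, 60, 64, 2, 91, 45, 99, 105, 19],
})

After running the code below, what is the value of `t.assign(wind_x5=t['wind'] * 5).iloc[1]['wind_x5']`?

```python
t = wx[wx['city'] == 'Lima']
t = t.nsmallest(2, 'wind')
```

300

filter rows where city == 'Lima':
   city  wind
1  Lima    41
2  Lima   100
5  Lima    60
take 2 rows with smallest wind:
   city  wind
1  Lima    41
5  Lima    60
add column wind_x5 = t['wind'] * 5:
   city  wind  wind_x5
1  Lima    41      205
5  Lima    60      300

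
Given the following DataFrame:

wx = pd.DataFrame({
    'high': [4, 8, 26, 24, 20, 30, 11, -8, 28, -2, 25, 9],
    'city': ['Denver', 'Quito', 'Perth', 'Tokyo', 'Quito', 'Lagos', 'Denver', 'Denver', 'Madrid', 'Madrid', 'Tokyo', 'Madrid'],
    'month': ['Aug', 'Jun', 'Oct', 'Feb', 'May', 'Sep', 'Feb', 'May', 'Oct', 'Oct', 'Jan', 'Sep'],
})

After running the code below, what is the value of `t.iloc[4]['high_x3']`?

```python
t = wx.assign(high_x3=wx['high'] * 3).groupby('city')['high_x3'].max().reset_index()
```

60

add column high_x3 = wx['high'] * 3:
    high    city month  high_x3
0      4  Denver   Aug       12
1      8   Quito   Jun       24
2     26   Perth   Oct       78
3     24   Tokyo   Feb       72
4     20   Quito   May       60
5     30   Lagos   Sep       90
6     11  Denver   Feb       33
7     -8  Denver   May      -24
8     28  Madrid   Oct       84
9     -2  Madrid   Oct       -6
10    25   Tokyo   Jan       75
11     9  Madrid   Sep       27
group by city, max of high_x3:
city
Denver    33
Lagos     90
Madrid    84
Perth     78
Quito     60
Tokyo     75
Name: high_x3, dtype: int64
reset_index():
     city  high_x3
0  Denver       33
1   Lagos       90
2  Madrid       84
3   Perth       78
4   Quito       60
5   Tokyo       75
Taking the value at position 4, column 'high_x3' gives 60.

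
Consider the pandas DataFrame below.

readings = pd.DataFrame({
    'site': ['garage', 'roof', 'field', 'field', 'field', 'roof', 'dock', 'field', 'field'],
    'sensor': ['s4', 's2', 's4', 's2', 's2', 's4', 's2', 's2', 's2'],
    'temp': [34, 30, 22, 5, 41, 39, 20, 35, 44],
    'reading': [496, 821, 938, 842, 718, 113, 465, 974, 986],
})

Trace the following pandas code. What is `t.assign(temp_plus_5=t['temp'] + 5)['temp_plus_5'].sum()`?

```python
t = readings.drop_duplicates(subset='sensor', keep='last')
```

93

drop duplicate sensor (keep=last):
    site sensor  temp  reading
5   roof     s4    39      113
8  field     s2    44      986
add column temp_plus_5 = t['temp'] + 5:
    site sensor  temp  reading  temp_plus_5
5   roof     s4    39      113           44
8  field     s2    44      986           49
Taking the sum of column 'temp_plus_5' gives 93.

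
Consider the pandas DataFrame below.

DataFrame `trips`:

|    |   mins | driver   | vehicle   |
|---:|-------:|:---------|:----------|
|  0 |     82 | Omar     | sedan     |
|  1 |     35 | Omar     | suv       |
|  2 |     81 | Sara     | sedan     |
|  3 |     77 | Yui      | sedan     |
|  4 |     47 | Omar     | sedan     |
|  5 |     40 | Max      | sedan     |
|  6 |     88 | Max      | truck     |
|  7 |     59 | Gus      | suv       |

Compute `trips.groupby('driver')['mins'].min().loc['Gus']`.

group by driver, min of mins:
driver
Gus     59
Max     40
Omar    35
Sara    81
Yui     77
Name: mins, dtype: int64
Finally, value at index 'Gus' = 59.

59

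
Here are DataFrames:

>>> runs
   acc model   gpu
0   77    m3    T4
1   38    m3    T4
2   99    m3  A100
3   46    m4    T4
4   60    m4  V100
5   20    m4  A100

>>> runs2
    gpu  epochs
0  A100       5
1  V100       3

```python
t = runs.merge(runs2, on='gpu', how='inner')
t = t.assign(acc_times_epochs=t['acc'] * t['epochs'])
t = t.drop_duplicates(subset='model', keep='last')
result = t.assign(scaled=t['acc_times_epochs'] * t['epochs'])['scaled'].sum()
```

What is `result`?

merge on 'gpu' (how='inner') → 3 rows:
   acc model   gpu  epochs
0   99    m3  A100       5
1   60    m4  V100       3
2   20    m4  A100       5
add column acc_times_epochs = t['acc'] * t['epochs']:
   acc model   gpu  epochs  acc_times_epochs
0   99    m3  A100       5               495
1   60    m4  V100       3               180
2   20    m4  A100       5               100
drop duplicate model (keep=last):
   acc model   gpu  epochs  acc_times_epochs
0   99    m3  A100       5               495
2   20    m4  A100       5               100
add column scaled = t['acc_times_epochs'] * t['epochs']:
   acc model   gpu  epochs  acc_times_epochs  scaled
0   99    m3  A100       5               495    2475
2   20    m4  A100       5               100     500

2975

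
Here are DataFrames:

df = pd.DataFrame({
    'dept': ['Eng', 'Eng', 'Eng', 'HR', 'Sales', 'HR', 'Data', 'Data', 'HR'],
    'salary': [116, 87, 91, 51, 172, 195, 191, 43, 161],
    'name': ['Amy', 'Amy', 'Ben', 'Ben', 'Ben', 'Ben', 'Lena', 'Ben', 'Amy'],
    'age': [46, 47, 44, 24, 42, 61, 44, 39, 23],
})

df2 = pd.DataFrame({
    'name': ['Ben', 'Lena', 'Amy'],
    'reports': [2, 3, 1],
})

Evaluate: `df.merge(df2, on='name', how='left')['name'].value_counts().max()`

5

merge on 'name' (how='left') → 9 rows:
    dept  salary  name  age  reports
0    Eng     116   Amy   46        1
1    Eng      87   Amy   47        1
2    Eng      91   Ben   44        2
3     HR      51   Ben   24        2
4  Sales     172   Ben   42        2
5     HR     195   Ben   61        2
6   Data     191  Lena   44        3
7   Data      43   Ben   39        2
8     HR     161   Amy   23        1
value_counts of name:
name
Ben     5
Amy     3
Lena    1
Name: count, dtype: int64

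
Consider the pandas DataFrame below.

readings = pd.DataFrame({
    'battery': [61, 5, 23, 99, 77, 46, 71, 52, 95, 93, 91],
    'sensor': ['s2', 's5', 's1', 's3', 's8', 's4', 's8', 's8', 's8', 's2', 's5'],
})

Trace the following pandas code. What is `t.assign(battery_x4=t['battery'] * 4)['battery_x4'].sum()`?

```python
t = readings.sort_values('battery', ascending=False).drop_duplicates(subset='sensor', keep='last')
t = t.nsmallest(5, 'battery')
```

sort by battery descending:
    battery sensor
3        99     s3
8        95     s8
9        93     s2
10       91     s5
4        77     s8
6        71     s8
0        61     s2
7        52     s8
5        46     s4
2        23     s1
1         5     s5
drop duplicate sensor (keep=last):
   battery sensor
3       99     s3
0       61     s2
7       52     s8
5       46     s4
2       23     s1
1        5     s5
take 5 rows with smallest battery:
   battery sensor
1        5     s5
2       23     s1
5       46     s4
7       52     s8
0       61     s2
add column battery_x4 = t['battery'] * 4:
   battery sensor  battery_x4
1        5     s5          20
2       23     s1          92
5       46     s4         184
7       52     s8         208
0       61     s2         244
Finally, sum of column 'battery_x4' = 748.

748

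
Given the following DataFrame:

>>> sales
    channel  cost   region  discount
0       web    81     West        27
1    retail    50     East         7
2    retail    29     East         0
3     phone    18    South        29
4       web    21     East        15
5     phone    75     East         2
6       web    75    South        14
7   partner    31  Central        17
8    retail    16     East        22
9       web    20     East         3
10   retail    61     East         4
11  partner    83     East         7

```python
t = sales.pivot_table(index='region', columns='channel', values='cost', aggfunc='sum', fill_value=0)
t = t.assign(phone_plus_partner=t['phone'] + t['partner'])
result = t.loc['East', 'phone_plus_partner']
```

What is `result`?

pivot: rows=region, cols=channel, sum(cost):
channel  partner  phone  retail  web
region                              
Central       31      0       0    0
East          83     75     156   41
South          0     18       0   75
West           0      0       0   81
add column phone_plus_partner = t['phone'] + t['partner']:
channel  partner  phone  retail  web  phone_plus_partner
region                                                  
Central       31      0       0    0                  31
East          83     75     156   41                 158
South          0     18       0   75                  18
West           0      0       0   81                   0
Taking the value at row 'East', column 'phone_plus_partner' gives 158.

158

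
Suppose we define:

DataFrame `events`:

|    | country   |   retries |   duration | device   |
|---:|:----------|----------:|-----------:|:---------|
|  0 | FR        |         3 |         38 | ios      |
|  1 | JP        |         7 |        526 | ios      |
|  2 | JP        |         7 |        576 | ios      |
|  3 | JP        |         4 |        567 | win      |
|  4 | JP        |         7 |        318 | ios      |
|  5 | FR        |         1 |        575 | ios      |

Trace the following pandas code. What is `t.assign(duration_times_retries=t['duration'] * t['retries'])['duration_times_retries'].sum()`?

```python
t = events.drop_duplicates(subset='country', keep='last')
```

drop duplicate country (keep=last):
  country  retries  duration device
4      JP        7       318    ios
5      FR        1       575    ios
add column duration_times_retries = t['duration'] * t['retries']:
  country  retries  duration device  duration_times_retries
4      JP        7       318    ios                    2226
5      FR        1       575    ios                     575

2801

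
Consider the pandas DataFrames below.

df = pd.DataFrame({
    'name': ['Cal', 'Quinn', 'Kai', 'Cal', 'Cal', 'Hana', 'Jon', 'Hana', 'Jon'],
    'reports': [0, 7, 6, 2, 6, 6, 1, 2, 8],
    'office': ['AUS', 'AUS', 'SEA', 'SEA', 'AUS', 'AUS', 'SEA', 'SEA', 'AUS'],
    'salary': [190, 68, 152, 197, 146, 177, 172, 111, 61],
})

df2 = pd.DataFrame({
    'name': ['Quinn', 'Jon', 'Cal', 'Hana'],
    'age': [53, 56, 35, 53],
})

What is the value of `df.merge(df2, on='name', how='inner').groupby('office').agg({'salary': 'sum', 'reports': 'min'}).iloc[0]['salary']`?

642

merge on 'name' (how='inner') → 8 rows:
    name  reports office  salary  age
0    Cal        0    AUS     190   35
1  Quinn        7    AUS      68   53
2    Cal        2    SEA     197   35
3    Cal        6    AUS     146   35
4   Hana        6    AUS     177   53
5    Jon        1    SEA     172   56
6   Hana        2    SEA     111   53
7    Jon        8    AUS      61   56
group by office: sum(salary), min(reports):
        salary  reports
office                 
AUS        642        0
SEA        480        1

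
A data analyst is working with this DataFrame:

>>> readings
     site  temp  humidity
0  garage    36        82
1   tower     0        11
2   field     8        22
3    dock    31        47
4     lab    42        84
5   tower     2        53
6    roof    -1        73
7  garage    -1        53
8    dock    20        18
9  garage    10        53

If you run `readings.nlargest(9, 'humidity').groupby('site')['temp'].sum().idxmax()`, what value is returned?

dock

take 9 rows with largest humidity:
     site  temp  humidity
4     lab    42        84
0  garage    36        82
6    roof    -1        73
5   tower     2        53
7  garage    -1        53
9  garage    10        53
3    dock    31        47
2   field     8        22
8    dock    20        18
group by site, sum of temp:
site
dock      51
field      8
garage    45
lab       42
roof      -1
tower      2
Name: temp, dtype: int64
Hence dock.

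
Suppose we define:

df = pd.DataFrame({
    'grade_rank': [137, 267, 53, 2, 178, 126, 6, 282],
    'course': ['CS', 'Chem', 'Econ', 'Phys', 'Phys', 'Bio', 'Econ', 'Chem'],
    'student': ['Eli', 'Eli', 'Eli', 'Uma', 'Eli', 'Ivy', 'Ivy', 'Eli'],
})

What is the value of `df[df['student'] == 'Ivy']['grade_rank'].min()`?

filter rows where student == 'Ivy':
   grade_rank course student
5         126    Bio     Ivy
6           6   Econ     Ivy

6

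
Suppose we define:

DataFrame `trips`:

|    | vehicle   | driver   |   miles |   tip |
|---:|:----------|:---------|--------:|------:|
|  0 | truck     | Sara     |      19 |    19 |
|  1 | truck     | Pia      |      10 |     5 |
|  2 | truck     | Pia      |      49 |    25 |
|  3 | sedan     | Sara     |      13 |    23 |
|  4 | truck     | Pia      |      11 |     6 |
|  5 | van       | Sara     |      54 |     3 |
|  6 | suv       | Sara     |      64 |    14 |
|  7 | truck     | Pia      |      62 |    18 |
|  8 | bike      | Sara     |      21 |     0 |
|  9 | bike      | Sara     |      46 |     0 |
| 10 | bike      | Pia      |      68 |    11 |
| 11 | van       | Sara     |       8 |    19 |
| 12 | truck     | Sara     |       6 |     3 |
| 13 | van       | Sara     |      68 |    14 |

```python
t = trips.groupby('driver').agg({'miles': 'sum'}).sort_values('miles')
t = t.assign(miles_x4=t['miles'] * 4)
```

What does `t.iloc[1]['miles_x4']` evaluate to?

group by driver, sum of miles:
        miles
driver       
Pia       200
Sara      299
sort by miles:
        miles
driver       
Pia       200
Sara      299
add column miles_x4 = t['miles'] * 4:
        miles  miles_x4
driver                 
Pia       200       800
Sara      299      1196
Finally, value at position 1, column 'miles_x4' = 1196.

1196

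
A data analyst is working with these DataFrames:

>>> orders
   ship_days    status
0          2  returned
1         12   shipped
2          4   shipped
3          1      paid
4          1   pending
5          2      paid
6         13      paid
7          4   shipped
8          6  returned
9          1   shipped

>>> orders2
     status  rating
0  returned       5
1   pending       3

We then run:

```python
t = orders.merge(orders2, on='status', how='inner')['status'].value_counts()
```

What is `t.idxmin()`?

pending

merge on 'status' (how='inner') → 3 rows:
   ship_days    status  rating
0          2  returned       5
1          1   pending       3
2          6  returned       5
value_counts of status:
status
returned    2
pending     1
Name: count, dtype: int64
The label with the smallest value is pending.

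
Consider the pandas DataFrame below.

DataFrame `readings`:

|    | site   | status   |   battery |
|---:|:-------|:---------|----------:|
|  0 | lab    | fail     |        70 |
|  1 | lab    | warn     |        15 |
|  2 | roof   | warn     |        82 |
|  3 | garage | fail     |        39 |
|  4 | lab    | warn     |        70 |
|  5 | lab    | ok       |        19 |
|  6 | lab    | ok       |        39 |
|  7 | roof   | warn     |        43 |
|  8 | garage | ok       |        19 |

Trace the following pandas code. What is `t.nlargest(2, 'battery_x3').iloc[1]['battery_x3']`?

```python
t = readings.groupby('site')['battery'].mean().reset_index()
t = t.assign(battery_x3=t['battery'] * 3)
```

127.8

group by site, mean of battery:
site
garage    29.0
lab       42.6
roof      62.5
Name: battery, dtype: float64
reset_index():
     site  battery
0  garage     29.0
1     lab     42.6
2    roof     62.5
add column battery_x3 = t['battery'] * 3:
     site  battery  battery_x3
0  garage     29.0        87.0
1     lab     42.6       127.8
2    roof     62.5       187.5
take 2 rows with largest battery_x3:
   site  battery  battery_x3
2  roof     62.5       187.5
1   lab     42.6       127.8
Finally, value at position 1, column 'battery_x3' = 127.8.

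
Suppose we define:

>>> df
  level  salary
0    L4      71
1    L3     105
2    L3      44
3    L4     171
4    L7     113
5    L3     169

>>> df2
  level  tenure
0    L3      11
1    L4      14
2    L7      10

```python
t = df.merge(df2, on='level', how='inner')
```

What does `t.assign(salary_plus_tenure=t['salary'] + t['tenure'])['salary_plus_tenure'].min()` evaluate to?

55

merge on 'level' (how='inner') → 6 rows:
  level  salary  tenure
0    L4      71      14
1    L3     105      11
2    L3      44      11
3    L4     171      14
4    L7     113      10
5    L3     169      11
add column salary_plus_tenure = t['salary'] + t['tenure']:
  level  salary  tenure  salary_plus_tenure
0    L4      71      14                  85
1    L3     105      11                 116
2    L3      44      11                  55
3    L4     171      14                 185
4    L7     113      10                 123
5    L3     169      11                 180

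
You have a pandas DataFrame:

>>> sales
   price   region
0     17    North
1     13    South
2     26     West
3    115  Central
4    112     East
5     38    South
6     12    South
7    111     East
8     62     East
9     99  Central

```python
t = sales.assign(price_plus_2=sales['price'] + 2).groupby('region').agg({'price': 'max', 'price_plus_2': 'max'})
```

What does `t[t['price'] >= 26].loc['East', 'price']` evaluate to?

add column price_plus_2 = sales['price'] + 2:
   price   region  price_plus_2
0     17    North            19
1     13    South            15
2     26     West            28
3    115  Central           117
4    112     East           114
5     38    South            40
6     12    South            14
7    111     East           113
8     62     East            64
9     99  Central           101
group by region: max(price), max(price_plus_2):
         price  price_plus_2
region                      
Central    115           117
East       112           114
North       17            19
South       38            40
West        26            28
filter rows where price >= 26:
         price  price_plus_2
region                      
Central    115           117
East       112           114
South       38            40
West        26            28
Hence 112.

112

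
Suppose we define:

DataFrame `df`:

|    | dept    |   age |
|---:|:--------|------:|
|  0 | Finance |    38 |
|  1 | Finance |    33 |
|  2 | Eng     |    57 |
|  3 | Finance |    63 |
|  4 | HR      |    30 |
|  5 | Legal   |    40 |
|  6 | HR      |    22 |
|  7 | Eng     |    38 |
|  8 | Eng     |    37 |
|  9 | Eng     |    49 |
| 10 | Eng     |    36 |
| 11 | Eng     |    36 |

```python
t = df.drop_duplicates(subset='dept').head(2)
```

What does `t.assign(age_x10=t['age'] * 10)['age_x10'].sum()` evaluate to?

950

drop duplicate dept (keep=first):
      dept  age
0  Finance   38
2      Eng   57
4       HR   30
5    Legal   40
take first 2 rows:
      dept  age
0  Finance   38
2      Eng   57
add column age_x10 = t['age'] * 10:
      dept  age  age_x10
0  Finance   38      380
2      Eng   57      570
Hence 950.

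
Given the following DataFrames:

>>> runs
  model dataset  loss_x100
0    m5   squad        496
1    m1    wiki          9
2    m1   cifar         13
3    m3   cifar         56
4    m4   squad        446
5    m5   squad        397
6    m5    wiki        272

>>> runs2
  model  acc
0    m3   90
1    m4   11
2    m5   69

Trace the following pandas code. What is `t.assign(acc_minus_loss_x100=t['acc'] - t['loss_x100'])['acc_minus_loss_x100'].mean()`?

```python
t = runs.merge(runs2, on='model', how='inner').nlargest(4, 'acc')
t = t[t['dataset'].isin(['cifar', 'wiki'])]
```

-84.5

merge on 'model' (how='inner') → 5 rows:
  model dataset  loss_x100  acc
0    m5   squad        496   69
1    m3   cifar         56   90
2    m4   squad        446   11
3    m5   squad        397   69
4    m5    wiki        272   69
take 4 rows with largest acc:
  model dataset  loss_x100  acc
1    m3   cifar         56   90
0    m5   squad        496   69
3    m5   squad        397   69
4    m5    wiki        272   69
filter rows where dataset in ['cifar', 'wiki']:
  model dataset  loss_x100  acc
1    m3   cifar         56   90
4    m5    wiki        272   69
add column acc_minus_loss_x100 = t['acc'] - t['loss_x100']:
  model dataset  loss_x100  acc  acc_minus_loss_x100
1    m3   cifar         56   90                   34
4    m5    wiki        272   69                 -203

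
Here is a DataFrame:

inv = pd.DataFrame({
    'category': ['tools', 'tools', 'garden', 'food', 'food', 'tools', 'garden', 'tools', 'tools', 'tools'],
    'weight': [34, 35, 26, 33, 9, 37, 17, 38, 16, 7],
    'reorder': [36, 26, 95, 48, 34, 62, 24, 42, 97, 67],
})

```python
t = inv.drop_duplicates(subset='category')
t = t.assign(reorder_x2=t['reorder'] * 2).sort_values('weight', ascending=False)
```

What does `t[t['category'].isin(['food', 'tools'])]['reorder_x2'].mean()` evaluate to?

drop duplicate category (keep=first):
  category  weight  reorder
0    tools      34       36
2   garden      26       95
3     food      33       48
add column reorder_x2 = t['reorder'] * 2:
  category  weight  reorder  reorder_x2
0    tools      34       36          72
2   garden      26       95         190
3     food      33       48          96
sort by weight descending:
  category  weight  reorder  reorder_x2
0    tools      34       36          72
3     food      33       48          96
2   garden      26       95         190
filter rows where category in ['food', 'tools']:
  category  weight  reorder  reorder_x2
0    tools      34       36          72
3     food      33       48          96
Reading off the mean of column 'reorder_x2', we get 84.0.

84.0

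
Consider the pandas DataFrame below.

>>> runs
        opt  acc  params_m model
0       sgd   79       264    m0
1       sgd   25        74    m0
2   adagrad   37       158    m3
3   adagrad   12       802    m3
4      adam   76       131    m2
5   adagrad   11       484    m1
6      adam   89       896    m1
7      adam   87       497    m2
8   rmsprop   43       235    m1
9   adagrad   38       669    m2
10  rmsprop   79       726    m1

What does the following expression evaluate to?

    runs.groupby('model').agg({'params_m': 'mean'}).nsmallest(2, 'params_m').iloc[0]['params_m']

169.0

group by model, mean of params_m:
         params_m
model            
m0     169.000000
m1     585.250000
m2     432.333333
m3     480.000000
take 2 rows with smallest params_m:
         params_m
model            
m0     169.000000
m2     432.333333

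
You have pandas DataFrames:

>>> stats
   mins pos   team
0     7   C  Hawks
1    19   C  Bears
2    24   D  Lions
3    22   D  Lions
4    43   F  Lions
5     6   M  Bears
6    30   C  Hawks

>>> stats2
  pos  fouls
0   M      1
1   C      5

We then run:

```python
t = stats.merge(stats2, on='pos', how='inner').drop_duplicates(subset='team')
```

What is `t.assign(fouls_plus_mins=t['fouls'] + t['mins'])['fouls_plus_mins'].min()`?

12

merge on 'pos' (how='inner') → 4 rows:
   mins pos   team  fouls
0     7   C  Hawks      5
1    19   C  Bears      5
2     6   M  Bears      1
3    30   C  Hawks      5
drop duplicate team (keep=first):
   mins pos   team  fouls
0     7   C  Hawks      5
1    19   C  Bears      5
add column fouls_plus_mins = t['fouls'] + t['mins']:
   mins pos   team  fouls  fouls_plus_mins
0     7   C  Hawks      5               12
1    19   C  Bears      5               24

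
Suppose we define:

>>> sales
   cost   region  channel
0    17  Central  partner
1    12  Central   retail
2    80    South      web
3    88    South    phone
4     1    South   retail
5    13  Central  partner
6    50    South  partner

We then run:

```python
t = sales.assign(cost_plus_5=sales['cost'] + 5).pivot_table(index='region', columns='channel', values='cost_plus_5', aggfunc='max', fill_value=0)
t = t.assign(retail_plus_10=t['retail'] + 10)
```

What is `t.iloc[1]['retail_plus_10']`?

16

add column cost_plus_5 = sales['cost'] + 5:
   cost   region  channel  cost_plus_5
0    17  Central  partner           22
1    12  Central   retail           17
2    80    South      web           85
3    88    South    phone           93
4     1    South   retail            6
5    13  Central  partner           18
6    50    South  partner           55
pivot: rows=region, cols=channel, max(cost_plus_5):
channel  partner  phone  retail  web
region                              
Central       22      0      17    0
South         55     93       6   85
add column retail_plus_10 = t['retail'] + 10:
channel  partner  phone  retail  web  retail_plus_10
region                                              
Central       22      0      17    0              27
South         55     93       6   85              16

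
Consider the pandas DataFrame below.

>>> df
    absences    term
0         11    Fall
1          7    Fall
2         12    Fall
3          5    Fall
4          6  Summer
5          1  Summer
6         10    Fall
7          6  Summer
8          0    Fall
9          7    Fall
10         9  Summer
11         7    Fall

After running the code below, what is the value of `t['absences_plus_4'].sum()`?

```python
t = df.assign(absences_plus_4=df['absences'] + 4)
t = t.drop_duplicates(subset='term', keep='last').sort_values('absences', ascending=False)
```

add column absences_plus_4 = df['absences'] + 4:
    absences    term  absences_plus_4
0         11    Fall               15
1          7    Fall               11
2         12    Fall               16
3          5    Fall                9
4          6  Summer               10
5          1  Summer                5
6         10    Fall               14
7          6  Summer               10
8          0    Fall                4
9          7    Fall               11
10         9  Summer               13
11         7    Fall               11
drop duplicate term (keep=last):
    absences    term  absences_plus_4
10         9  Summer               13
11         7    Fall               11
sort by absences descending:
    absences    term  absences_plus_4
10         9  Summer               13
11         7    Fall               11

24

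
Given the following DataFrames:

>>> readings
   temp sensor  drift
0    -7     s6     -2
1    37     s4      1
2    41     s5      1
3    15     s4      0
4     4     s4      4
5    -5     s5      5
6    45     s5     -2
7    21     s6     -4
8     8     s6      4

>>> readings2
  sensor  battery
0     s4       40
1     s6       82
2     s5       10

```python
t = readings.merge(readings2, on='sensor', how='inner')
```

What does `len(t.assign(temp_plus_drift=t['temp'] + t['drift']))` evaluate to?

9

merge on 'sensor' (how='inner') → 9 rows:
   temp sensor  drift  battery
0    -7     s6     -2       82
1    37     s4      1       40
2    41     s5      1       10
3    15     s4      0       40
4     4     s4      4       40
5    -5     s5      5       10
6    45     s5     -2       10
7    21     s6     -4       82
8     8     s6      4       82
add column temp_plus_drift = t['temp'] + t['drift']:
   temp sensor  drift  battery  temp_plus_drift
0    -7     s6     -2       82               -9
1    37     s4      1       40               38
2    41     s5      1       10               42
3    15     s4      0       40               15
4     4     s4      4       40                8
5    -5     s5      5       10                0
6    45     s5     -2       10               43
7    21     s6     -4       82               17
8     8     s6      4       82               12
Taking the number of rows gives 9.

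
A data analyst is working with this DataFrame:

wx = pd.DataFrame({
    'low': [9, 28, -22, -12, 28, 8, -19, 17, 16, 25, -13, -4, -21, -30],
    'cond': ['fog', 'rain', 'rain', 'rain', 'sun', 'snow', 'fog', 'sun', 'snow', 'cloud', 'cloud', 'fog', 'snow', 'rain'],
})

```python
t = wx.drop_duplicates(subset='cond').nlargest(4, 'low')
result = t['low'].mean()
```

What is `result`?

drop duplicate cond (keep=first):
   low   cond
0    9    fog
1   28   rain
4   28    sun
5    8   snow
9   25  cloud
take 4 rows with largest low:
   low   cond
1   28   rain
4   28    sun
9   25  cloud
0    9    fog
Taking the mean of column 'low' gives 22.5.

22.5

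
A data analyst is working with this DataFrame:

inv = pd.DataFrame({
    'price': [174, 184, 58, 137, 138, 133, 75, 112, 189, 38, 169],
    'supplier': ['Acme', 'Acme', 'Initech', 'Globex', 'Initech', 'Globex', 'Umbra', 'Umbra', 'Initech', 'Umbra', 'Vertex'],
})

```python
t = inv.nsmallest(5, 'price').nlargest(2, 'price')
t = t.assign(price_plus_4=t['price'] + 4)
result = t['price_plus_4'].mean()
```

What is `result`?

126.5

take 5 rows with smallest price:
   price supplier
9     38    Umbra
2     58  Initech
6     75    Umbra
7    112    Umbra
5    133   Globex
take 2 rows with largest price:
   price supplier
5    133   Globex
7    112    Umbra
add column price_plus_4 = t['price'] + 4:
   price supplier  price_plus_4
5    133   Globex           137
7    112    Umbra           116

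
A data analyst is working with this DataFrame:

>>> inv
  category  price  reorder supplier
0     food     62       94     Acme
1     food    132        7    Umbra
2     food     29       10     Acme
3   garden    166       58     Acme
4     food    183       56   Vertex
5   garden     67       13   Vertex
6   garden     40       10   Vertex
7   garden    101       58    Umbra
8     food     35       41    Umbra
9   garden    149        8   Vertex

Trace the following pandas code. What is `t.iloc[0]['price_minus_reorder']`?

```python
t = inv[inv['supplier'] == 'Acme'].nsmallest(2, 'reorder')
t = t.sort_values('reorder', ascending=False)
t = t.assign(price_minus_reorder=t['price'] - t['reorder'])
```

108

filter rows where supplier == 'Acme':
  category  price  reorder supplier
0     food     62       94     Acme
2     food     29       10     Acme
3   garden    166       58     Acme
take 2 rows with smallest reorder:
  category  price  reorder supplier
2     food     29       10     Acme
3   garden    166       58     Acme
sort by reorder descending:
  category  price  reorder supplier
3   garden    166       58     Acme
2     food     29       10     Acme
add column price_minus_reorder = t['price'] - t['reorder']:
  category  price  reorder supplier  price_minus_reorder
3   garden    166       58     Acme                  108
2     food     29       10     Acme                   19
So iloc[0]['price_minus_reorder'] = 108.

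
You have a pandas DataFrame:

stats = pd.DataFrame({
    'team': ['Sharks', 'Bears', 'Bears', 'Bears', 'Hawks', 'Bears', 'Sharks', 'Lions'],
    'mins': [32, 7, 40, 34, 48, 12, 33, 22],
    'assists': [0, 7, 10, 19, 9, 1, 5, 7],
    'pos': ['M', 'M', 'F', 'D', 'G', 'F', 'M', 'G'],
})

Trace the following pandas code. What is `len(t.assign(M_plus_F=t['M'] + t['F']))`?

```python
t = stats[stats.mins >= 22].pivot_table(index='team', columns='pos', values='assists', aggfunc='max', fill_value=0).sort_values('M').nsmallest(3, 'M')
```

filter rows where mins >= 22:
     team  mins  assists pos
0  Sharks    32        0   M
2   Bears    40       10   F
3   Bears    34       19   D
4   Hawks    48        9   G
6  Sharks    33        5   M
7   Lions    22        7   G
pivot: rows=team, cols=pos, max(assists):
pos      D   F  G  M
team                
Bears   19  10  0  0
Hawks    0   0  9  0
Lions    0   0  7  0
Sharks   0   0  0  5
sort by M:
pos      D   F  G  M
team                
Bears   19  10  0  0
Hawks    0   0  9  0
Lions    0   0  7  0
Sharks   0   0  0  5
take 3 rows with smallest M:
pos     D   F  G  M
team               
Bears  19  10  0  0
Hawks   0   0  9  0
Lions   0   0  7  0
add column M_plus_F = t['M'] + t['F']:
pos     D   F  G  M  M_plus_F
team                         
Bears  19  10  0  0        10
Hawks   0   0  9  0         0
Lions   0   0  7  0         0
Hence 3.

3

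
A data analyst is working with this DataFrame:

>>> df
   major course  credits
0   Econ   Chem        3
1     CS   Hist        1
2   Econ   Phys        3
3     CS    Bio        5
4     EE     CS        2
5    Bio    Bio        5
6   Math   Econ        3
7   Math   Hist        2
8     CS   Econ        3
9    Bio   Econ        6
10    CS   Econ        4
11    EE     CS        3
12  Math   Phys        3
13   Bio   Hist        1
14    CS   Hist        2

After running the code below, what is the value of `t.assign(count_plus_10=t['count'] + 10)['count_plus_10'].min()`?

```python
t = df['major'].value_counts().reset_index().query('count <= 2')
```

12

value_counts of major:
major
CS      5
Bio     3
Math    3
Econ    2
EE      2
Name: count, dtype: int64
reset_index():
  major  count
0    CS      5
1   Bio      3
2  Math      3
3  Econ      2
4    EE      2
filter rows where count <= 2:
  major  count
3  Econ      2
4    EE      2
add column count_plus_10 = t['count'] + 10:
  major  count  count_plus_10
3  Econ      2             12
4    EE      2             12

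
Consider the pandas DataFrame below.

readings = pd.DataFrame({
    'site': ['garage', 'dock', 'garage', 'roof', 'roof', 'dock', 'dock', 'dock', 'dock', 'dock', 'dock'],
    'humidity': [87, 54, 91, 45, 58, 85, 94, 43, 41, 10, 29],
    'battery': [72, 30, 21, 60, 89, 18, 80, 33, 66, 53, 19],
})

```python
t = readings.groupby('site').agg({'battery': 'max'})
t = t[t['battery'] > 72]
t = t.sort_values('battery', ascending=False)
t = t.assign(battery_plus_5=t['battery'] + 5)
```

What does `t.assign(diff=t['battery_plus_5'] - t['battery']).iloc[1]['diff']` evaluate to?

5

group by site, max of battery:
        battery
site           
dock         80
garage       72
roof         89
filter rows where battery > 72:
      battery
site         
dock       80
roof       89
sort by battery descending:
      battery
site         
roof       89
dock       80
add column battery_plus_5 = t['battery'] + 5:
      battery  battery_plus_5
site                         
roof       89              94
dock       80              85
add column diff = t['battery_plus_5'] - t['battery']:
      battery  battery_plus_5  diff
site                               
roof       89              94     5
dock       80              85     5
The value at position 1, column 'diff' is 5.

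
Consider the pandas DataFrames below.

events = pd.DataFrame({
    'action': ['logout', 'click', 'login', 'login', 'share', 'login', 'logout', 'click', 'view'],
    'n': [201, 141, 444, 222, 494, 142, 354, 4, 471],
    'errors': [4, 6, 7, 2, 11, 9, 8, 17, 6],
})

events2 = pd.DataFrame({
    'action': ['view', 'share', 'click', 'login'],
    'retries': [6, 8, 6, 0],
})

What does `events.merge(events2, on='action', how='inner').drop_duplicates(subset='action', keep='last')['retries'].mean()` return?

5.0

merge on 'action' (how='inner') → 7 rows:
  action    n  errors  retries
0  click  141       6        6
1  login  444       7        0
2  login  222       2        0
3  share  494      11        8
4  login  142       9        0
5  click    4      17        6
6   view  471       6        6
drop duplicate action (keep=last):
  action    n  errors  retries
3  share  494      11        8
4  login  142       9        0
5  click    4      17        6
6   view  471       6        6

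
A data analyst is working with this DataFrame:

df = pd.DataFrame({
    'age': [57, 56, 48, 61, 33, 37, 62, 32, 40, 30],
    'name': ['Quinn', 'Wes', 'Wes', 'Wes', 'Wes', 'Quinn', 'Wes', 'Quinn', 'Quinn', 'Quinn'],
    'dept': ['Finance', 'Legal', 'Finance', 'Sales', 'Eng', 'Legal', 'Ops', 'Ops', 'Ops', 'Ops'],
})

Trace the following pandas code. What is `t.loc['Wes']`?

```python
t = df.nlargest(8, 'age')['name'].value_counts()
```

5

take 8 rows with largest age:
   age   name     dept
6   62    Wes      Ops
3   61    Wes    Sales
0   57  Quinn  Finance
1   56    Wes    Legal
2   48    Wes  Finance
8   40  Quinn      Ops
5   37  Quinn    Legal
4   33    Wes      Eng
value_counts of name:
name
Wes      5
Quinn    3
Name: count, dtype: int64
value at index 'Wes' → 5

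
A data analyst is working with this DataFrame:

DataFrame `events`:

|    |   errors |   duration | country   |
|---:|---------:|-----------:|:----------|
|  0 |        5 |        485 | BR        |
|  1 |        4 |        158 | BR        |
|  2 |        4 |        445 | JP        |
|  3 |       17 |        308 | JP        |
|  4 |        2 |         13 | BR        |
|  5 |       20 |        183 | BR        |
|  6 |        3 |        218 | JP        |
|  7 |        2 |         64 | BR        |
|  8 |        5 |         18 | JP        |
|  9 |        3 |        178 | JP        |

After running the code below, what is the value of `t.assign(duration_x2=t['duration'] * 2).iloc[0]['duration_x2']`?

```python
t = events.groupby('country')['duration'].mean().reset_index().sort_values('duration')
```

group by country, mean of duration:
country
BR    180.6
JP    233.4
Name: duration, dtype: float64
reset_index():
  country  duration
0      BR     180.6
1      JP     233.4
sort by duration:
  country  duration
0      BR     180.6
1      JP     233.4
add column duration_x2 = t['duration'] * 2:
  country  duration  duration_x2
0      BR     180.6        361.2
1      JP     233.4        466.8
So iloc[0]['duration_x2'] = 361.2.

361.2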